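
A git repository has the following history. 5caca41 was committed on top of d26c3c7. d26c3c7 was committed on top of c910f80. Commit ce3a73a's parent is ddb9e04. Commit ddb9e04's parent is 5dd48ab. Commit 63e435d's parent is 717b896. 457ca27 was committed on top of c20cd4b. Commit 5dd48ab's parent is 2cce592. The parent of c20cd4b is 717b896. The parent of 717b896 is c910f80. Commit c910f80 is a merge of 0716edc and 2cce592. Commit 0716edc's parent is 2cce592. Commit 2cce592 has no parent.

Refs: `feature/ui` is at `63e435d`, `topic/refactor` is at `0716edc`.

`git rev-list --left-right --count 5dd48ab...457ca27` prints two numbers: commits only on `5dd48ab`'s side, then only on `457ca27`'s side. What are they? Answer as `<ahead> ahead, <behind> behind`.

1 ahead, 5 behind

Reachable from 5dd48ab: {2cce592, 5dd48ab}.
Reachable from 457ca27: {0716edc, 2cce592, 457ca27, 717b896, c20cd4b, c910f80}.
Only in 5dd48ab's history (ahead): {5dd48ab} — 1.
Only in 457ca27's history (behind): {0716edc, 457ca27, 717b896, c20cd4b, c910f80} — 5.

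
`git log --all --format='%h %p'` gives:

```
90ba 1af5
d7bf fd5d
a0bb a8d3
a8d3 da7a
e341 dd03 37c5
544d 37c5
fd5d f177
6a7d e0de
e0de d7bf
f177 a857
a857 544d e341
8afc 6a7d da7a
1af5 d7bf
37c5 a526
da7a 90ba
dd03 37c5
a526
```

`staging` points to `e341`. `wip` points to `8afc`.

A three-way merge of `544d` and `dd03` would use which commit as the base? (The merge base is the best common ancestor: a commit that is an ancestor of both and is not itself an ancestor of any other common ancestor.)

37c5

Ancestors of 544d: {37c5, 544d, a526}.
Ancestors of dd03: {37c5, a526, dd03}.
Common ancestors: {37c5, a526}.
Among these, 37c5 is not an ancestor of any other common ancestor — it is the merge base.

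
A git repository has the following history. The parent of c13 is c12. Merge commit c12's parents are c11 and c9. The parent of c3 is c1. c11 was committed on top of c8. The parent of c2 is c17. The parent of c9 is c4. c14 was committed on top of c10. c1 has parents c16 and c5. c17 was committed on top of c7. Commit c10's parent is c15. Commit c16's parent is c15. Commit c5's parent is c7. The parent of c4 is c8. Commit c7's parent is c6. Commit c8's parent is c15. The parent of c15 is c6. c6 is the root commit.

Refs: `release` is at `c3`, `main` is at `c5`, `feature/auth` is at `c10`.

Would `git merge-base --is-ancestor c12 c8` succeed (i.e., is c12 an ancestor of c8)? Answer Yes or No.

No

Ancestors of c8: {c15, c6, c8}.
c12 is not in that set, so it is not an ancestor of c8.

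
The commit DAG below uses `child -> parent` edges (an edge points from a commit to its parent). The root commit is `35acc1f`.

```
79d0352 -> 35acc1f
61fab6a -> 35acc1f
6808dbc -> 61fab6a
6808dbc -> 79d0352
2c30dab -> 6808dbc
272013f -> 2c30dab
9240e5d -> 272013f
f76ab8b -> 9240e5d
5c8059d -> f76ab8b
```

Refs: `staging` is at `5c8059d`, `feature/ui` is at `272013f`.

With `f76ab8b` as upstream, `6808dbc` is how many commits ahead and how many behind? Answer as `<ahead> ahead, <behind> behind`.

Reachable from 6808dbc: {35acc1f, 61fab6a, 6808dbc, 79d0352}.
Reachable from f76ab8b: {272013f, 2c30dab, 35acc1f, 61fab6a, 6808dbc, 79d0352, 9240e5d, f76ab8b}.
Only in 6808dbc's history (ahead): {} — 0.
Only in f76ab8b's history (behind): {272013f, 2c30dab, 9240e5d, f76ab8b} — 4.

0 ahead, 4 behind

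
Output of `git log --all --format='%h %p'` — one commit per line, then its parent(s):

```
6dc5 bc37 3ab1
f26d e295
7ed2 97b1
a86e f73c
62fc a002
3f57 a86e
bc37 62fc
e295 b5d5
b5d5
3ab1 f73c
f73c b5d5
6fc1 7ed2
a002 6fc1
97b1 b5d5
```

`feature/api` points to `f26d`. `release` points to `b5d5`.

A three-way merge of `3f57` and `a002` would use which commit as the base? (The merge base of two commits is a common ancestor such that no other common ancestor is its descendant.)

Ancestors of 3f57: {3f57, a86e, b5d5, f73c}.
Ancestors of a002: {6fc1, 7ed2, 97b1, a002, b5d5}.
Common ancestors: {b5d5}.
The only common ancestor is b5d5, so it is the merge base.

b5d5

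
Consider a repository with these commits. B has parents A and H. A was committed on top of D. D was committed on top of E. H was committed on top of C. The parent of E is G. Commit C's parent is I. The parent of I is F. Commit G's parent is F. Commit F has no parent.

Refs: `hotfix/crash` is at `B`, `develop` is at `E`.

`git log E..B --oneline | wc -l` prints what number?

Reachable from B: {A, B, C, D, E, F, G, H, I}.
Reachable from E: {E, F, G}.
In B's history but not E's: {A, B, C, D, H, I} — 6 commits.

6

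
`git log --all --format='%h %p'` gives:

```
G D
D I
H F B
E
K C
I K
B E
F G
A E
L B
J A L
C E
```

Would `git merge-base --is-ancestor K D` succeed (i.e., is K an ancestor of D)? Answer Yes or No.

Ancestors of D (commits reachable by following parents): {C, D, E, I, K}.
K is in that set, so it is an ancestor of D.

Yes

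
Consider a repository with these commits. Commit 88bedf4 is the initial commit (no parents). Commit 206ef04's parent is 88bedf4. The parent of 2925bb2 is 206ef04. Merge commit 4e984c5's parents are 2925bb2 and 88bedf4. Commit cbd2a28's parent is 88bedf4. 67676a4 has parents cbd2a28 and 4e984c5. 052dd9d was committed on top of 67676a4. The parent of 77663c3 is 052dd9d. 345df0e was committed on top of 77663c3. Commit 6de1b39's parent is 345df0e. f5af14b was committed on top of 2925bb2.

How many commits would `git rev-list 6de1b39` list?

Walking parent pointers from 6de1b39: reachable set = {052dd9d, 206ef04, 2925bb2, 345df0e, 4e984c5, 67676a4, 6de1b39, 77663c3, 88bedf4, cbd2a28}.
That is 10 commits.

10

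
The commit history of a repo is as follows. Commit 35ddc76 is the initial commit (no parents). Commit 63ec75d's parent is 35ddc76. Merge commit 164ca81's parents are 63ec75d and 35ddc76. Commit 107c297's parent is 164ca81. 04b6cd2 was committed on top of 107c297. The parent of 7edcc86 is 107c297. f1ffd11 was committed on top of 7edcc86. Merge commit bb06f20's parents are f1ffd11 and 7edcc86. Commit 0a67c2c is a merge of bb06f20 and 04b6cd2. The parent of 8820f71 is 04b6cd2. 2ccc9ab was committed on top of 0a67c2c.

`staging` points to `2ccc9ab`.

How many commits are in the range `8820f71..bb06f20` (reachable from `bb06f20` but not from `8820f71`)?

3

Reachable from bb06f20: {107c297, 164ca81, 35ddc76, 63ec75d, 7edcc86, bb06f20, f1ffd11}.
Reachable from 8820f71: {04b6cd2, 107c297, 164ca81, 35ddc76, 63ec75d, 8820f71}.
In bb06f20's history but not 8820f71's: {7edcc86, bb06f20, f1ffd11} — 3 commits.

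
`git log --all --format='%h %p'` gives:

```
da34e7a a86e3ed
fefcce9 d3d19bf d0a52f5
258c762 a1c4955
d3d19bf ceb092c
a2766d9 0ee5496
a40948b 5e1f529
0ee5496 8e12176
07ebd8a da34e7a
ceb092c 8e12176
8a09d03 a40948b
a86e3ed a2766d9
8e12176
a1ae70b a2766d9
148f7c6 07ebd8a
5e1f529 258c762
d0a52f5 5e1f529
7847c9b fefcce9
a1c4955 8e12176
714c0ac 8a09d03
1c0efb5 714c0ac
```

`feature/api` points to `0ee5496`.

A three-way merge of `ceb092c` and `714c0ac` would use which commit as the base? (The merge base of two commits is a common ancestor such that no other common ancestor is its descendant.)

8e12176

Ancestors of ceb092c: {8e12176, ceb092c}.
Ancestors of 714c0ac: {258c762, 5e1f529, 714c0ac, 8a09d03, 8e12176, a1c4955, a40948b}.
Common ancestors: {8e12176}.
The only common ancestor is 8e12176, so it is the merge base.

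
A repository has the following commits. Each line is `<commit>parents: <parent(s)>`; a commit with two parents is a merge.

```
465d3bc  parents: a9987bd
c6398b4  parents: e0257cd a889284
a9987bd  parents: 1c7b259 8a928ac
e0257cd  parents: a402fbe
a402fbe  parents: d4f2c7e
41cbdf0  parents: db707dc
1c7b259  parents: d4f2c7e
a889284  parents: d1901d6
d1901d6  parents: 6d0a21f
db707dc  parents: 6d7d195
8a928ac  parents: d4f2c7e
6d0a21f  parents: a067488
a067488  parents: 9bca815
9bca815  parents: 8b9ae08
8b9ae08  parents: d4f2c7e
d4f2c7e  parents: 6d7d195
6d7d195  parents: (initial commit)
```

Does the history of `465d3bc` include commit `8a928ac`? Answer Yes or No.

Yes

Ancestors of 465d3bc (commits reachable by following parents): {1c7b259, 465d3bc, 6d7d195, 8a928ac, a9987bd, d4f2c7e}.
8a928ac is in that set, so it is an ancestor of 465d3bc.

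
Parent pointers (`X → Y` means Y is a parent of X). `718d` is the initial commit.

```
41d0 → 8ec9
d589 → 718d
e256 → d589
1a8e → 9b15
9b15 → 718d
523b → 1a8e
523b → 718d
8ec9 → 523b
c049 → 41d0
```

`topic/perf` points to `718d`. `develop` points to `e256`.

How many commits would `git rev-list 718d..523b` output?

Reachable from 523b: {1a8e, 523b, 718d, 9b15}.
Reachable from 718d: {718d}.
In 523b's history but not 718d's: {1a8e, 523b, 9b15} — 3 commits.

3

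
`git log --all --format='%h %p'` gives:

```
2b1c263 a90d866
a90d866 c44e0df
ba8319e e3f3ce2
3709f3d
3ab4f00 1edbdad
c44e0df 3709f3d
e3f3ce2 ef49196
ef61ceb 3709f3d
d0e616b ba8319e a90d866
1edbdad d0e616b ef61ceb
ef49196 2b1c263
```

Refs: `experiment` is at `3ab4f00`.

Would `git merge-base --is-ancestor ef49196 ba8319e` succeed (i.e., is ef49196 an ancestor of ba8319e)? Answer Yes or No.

Yes

Ancestors of ba8319e (commits reachable by following parents): {2b1c263, 3709f3d, a90d866, ba8319e, c44e0df, e3f3ce2, ef49196}.
ef49196 is in that set, so it is an ancestor of ba8319e.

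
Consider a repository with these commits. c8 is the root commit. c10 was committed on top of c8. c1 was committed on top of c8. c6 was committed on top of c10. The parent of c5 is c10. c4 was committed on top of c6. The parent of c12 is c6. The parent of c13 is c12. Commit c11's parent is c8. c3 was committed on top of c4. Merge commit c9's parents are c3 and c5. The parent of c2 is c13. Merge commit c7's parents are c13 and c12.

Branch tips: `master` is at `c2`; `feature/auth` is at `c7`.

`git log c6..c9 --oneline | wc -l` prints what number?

4

Reachable from c9: {c10, c3, c4, c5, c6, c8, c9}.
Reachable from c6: {c10, c6, c8}.
In c9's history but not c6's: {c3, c4, c5, c9} — 4 commits.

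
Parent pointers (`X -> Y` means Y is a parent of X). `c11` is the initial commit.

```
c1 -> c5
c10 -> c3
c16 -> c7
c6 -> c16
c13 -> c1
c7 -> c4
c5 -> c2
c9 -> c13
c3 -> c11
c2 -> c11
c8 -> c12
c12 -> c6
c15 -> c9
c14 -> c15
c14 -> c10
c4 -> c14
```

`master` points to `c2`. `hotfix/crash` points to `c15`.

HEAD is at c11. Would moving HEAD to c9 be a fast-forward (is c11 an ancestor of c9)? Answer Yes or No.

A fast-forward from c11 to c9 is possible iff c11 is an ancestor of c9.
Ancestors of c9: {c1, c11, c13, c2, c5, c9}.
c11 is among them, so fast-forward is possible.

Yes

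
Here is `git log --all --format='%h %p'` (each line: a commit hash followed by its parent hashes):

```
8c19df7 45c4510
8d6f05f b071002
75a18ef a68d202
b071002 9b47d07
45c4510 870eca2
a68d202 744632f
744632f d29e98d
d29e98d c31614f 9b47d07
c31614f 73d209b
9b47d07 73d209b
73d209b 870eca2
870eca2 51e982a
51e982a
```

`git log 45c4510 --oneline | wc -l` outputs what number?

3

Walking parent pointers from 45c4510: reachable set = {45c4510, 51e982a, 870eca2}.
That is 3 commits.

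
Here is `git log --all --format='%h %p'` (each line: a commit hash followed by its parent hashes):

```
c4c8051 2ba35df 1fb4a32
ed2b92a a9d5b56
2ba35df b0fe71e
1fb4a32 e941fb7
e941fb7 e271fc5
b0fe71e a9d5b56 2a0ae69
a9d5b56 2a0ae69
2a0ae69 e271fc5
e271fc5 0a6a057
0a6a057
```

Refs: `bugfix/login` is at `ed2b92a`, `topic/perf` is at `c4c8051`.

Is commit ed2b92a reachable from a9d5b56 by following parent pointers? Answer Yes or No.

No

Ancestors of a9d5b56: {0a6a057, 2a0ae69, a9d5b56, e271fc5}.
ed2b92a is not in that set, so it is not an ancestor of a9d5b56.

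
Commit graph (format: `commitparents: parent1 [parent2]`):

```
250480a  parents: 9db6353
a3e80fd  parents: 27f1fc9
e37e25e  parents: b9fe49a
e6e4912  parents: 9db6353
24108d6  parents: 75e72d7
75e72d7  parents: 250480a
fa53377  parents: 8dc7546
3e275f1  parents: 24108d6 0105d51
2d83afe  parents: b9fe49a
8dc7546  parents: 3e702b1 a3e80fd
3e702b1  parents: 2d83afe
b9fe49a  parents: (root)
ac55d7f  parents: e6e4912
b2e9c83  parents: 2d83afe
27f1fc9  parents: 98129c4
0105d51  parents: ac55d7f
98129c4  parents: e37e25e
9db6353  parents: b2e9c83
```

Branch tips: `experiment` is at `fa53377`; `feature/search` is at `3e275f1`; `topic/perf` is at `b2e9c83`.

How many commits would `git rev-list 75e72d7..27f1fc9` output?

Reachable from 27f1fc9: {27f1fc9, 98129c4, b9fe49a, e37e25e}.
Reachable from 75e72d7: {250480a, 2d83afe, 75e72d7, 9db6353, b2e9c83, b9fe49a}.
In 27f1fc9's history but not 75e72d7's: {27f1fc9, 98129c4, e37e25e} — 3 commits.

3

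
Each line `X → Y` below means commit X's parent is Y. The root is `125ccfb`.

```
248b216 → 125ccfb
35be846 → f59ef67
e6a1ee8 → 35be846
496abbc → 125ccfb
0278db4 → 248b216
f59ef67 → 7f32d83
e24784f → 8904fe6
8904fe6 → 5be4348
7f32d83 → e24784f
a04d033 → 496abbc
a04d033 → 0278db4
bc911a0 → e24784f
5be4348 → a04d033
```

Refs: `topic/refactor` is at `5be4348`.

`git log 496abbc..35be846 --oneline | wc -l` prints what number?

Reachable from 35be846: {0278db4, 125ccfb, 248b216, 35be846, 496abbc, 5be4348, 7f32d83, 8904fe6, a04d033, e24784f, f59ef67}.
Reachable from 496abbc: {125ccfb, 496abbc}.
In 35be846's history but not 496abbc's: {0278db4, 248b216, 35be846, 5be4348, 7f32d83, 8904fe6, a04d033, e24784f, f59ef67} — 9 commits.

9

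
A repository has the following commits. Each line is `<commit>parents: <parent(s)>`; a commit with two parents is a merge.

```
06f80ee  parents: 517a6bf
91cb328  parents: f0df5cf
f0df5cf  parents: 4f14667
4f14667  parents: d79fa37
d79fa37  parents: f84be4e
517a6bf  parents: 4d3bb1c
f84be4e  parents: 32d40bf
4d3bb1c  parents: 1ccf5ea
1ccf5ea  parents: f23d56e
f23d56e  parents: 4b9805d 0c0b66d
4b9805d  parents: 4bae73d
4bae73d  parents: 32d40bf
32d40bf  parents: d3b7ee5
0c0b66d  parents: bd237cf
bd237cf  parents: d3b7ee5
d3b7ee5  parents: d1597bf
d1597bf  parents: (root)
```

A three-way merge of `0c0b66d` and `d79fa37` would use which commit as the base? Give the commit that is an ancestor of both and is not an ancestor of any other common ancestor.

d3b7ee5

Ancestors of 0c0b66d: {0c0b66d, bd237cf, d1597bf, d3b7ee5}.
Ancestors of d79fa37: {32d40bf, d1597bf, d3b7ee5, d79fa37, f84be4e}.
Common ancestors: {d1597bf, d3b7ee5}.
Among these, d3b7ee5 is not an ancestor of any other common ancestor — it is the merge base.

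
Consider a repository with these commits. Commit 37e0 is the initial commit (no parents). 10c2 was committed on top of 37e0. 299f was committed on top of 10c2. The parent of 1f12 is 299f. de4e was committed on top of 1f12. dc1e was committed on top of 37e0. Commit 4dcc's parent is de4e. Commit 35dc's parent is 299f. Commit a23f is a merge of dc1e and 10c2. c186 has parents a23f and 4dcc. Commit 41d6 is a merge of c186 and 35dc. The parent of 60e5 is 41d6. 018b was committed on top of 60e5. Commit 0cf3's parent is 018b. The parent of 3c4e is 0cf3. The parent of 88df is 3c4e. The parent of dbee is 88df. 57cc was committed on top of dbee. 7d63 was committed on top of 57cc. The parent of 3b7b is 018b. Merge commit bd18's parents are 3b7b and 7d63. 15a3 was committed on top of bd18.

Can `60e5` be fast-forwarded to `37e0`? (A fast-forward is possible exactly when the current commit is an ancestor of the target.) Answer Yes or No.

A fast-forward from 60e5 to 37e0 is possible iff 60e5 is an ancestor of 37e0.
Ancestors of 37e0: {37e0}.
60e5 is not among them, so fast-forward is not possible.

No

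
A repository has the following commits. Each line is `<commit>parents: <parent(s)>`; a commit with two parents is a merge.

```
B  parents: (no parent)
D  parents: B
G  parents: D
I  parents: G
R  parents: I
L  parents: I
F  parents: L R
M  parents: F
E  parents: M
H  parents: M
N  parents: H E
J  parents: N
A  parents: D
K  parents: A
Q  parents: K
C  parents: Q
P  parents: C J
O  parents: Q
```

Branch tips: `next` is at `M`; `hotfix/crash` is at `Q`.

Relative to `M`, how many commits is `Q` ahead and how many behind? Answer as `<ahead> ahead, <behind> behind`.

Reachable from Q: {A, B, D, K, Q}.
Reachable from M: {B, D, F, G, I, L, M, R}.
Only in Q's history (ahead): {A, K, Q} — 3.
Only in M's history (behind): {F, G, I, L, M, R} — 6.

3 ahead, 6 behind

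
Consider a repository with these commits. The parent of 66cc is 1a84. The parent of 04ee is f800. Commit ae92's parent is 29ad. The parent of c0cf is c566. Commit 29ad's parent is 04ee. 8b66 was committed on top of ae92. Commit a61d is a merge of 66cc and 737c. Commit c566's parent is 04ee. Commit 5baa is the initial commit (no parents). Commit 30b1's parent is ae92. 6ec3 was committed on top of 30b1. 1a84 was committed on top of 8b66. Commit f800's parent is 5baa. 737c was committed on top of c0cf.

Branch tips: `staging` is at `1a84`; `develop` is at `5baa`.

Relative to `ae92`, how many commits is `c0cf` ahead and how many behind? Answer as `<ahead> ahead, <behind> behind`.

Reachable from c0cf: {04ee, 5baa, c0cf, c566, f800}.
Reachable from ae92: {04ee, 29ad, 5baa, ae92, f800}.
Only in c0cf's history (ahead): {c0cf, c566} — 2.
Only in ae92's history (behind): {29ad, ae92} — 2.

2 ahead, 2 behind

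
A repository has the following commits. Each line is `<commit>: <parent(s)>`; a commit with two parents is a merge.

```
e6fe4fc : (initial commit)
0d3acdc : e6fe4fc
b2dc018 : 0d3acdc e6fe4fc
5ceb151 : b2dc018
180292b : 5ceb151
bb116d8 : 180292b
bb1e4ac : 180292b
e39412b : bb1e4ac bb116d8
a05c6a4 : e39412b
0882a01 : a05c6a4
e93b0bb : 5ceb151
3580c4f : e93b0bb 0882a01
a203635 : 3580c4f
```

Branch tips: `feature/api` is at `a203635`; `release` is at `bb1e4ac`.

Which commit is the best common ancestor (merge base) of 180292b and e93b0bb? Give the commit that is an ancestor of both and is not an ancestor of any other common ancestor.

Ancestors of 180292b: {0d3acdc, 180292b, 5ceb151, b2dc018, e6fe4fc}.
Ancestors of e93b0bb: {0d3acdc, 5ceb151, b2dc018, e6fe4fc, e93b0bb}.
Common ancestors: {0d3acdc, 5ceb151, b2dc018, e6fe4fc}.
Among these, 5ceb151 is not an ancestor of any other common ancestor — it is the merge base.

5ceb151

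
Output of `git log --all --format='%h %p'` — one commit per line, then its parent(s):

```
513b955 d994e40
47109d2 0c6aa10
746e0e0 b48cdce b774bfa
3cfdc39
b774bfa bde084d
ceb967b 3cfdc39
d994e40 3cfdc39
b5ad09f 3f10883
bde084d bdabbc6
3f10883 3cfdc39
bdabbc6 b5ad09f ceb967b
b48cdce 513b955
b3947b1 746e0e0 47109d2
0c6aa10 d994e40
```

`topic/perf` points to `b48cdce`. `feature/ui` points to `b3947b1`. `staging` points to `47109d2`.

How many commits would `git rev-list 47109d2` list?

4

Walking parent pointers from 47109d2: reachable set = {0c6aa10, 3cfdc39, 47109d2, d994e40}.
That is 4 commits.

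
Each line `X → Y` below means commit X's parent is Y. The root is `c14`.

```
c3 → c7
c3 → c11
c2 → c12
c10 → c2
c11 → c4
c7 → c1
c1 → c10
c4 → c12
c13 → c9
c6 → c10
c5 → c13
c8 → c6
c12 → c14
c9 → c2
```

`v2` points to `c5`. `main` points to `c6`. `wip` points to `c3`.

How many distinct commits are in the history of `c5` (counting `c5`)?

6

Walking parent pointers from c5: reachable set = {c12, c13, c14, c2, c5, c9}.
That is 6 commits.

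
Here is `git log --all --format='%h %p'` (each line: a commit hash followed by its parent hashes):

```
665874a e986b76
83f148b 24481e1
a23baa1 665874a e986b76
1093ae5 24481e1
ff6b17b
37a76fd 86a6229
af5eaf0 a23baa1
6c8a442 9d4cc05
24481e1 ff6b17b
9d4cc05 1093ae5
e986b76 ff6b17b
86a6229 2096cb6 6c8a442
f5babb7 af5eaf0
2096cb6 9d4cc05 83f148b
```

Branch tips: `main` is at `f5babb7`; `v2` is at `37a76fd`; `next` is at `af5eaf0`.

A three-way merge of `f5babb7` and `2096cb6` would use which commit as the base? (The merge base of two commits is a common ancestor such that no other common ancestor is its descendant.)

ff6b17b

Ancestors of f5babb7: {665874a, a23baa1, af5eaf0, e986b76, f5babb7, ff6b17b}.
Ancestors of 2096cb6: {1093ae5, 2096cb6, 24481e1, 83f148b, 9d4cc05, ff6b17b}.
Common ancestors: {ff6b17b}.
The only common ancestor is ff6b17b, so it is the merge base.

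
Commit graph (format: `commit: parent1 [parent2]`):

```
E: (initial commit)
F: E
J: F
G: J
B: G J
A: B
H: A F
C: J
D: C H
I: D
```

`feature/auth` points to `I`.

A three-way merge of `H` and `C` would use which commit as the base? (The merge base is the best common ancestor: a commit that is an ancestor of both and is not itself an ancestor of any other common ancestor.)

Ancestors of H: {A, B, E, F, G, H, J}.
Ancestors of C: {C, E, F, J}.
Common ancestors: {E, F, J}.
Among these, J is not an ancestor of any other common ancestor — it is the merge base.

J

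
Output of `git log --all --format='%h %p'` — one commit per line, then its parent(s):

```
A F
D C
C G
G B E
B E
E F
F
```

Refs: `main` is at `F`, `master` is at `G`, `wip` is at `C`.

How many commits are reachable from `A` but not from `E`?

Reachable from A: {A, F}.
Reachable from E: {E, F}.
In A's history but not E's: {A} — 1 commit.

1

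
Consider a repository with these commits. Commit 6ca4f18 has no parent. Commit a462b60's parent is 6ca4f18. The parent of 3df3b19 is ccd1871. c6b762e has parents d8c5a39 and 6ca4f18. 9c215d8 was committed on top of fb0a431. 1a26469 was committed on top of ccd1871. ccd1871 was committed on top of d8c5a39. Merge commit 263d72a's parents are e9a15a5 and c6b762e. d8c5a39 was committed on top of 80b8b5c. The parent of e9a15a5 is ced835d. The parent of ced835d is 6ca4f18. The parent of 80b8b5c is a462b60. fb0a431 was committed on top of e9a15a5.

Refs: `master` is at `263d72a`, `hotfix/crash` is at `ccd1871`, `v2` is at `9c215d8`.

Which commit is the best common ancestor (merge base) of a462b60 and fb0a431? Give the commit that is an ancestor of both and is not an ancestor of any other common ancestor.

6ca4f18

Ancestors of a462b60: {6ca4f18, a462b60}.
Ancestors of fb0a431: {6ca4f18, ced835d, e9a15a5, fb0a431}.
Common ancestors: {6ca4f18}.
The only common ancestor is 6ca4f18, so it is the merge base.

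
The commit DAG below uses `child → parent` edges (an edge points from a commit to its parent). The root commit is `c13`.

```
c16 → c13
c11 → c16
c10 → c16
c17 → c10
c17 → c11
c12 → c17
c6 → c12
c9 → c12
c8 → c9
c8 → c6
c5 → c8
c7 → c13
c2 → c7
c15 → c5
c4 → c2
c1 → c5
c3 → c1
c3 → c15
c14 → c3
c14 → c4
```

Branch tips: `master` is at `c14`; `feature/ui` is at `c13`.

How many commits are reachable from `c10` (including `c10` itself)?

3

Walking parent pointers from c10: reachable set = {c10, c13, c16}.
That is 3 commits.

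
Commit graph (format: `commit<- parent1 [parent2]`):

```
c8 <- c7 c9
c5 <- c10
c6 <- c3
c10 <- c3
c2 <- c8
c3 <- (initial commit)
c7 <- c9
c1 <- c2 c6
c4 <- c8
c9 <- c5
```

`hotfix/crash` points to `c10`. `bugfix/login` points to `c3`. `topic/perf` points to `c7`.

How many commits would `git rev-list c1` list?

Walking parent pointers from c1: reachable set = {c1, c10, c2, c3, c5, c6, c7, c8, c9}.
That is 9 commits.

9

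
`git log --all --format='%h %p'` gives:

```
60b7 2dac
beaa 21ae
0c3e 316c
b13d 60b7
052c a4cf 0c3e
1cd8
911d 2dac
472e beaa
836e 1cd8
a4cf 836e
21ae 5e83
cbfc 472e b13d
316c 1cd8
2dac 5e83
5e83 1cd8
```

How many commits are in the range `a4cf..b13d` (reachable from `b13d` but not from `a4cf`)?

Reachable from b13d: {1cd8, 2dac, 5e83, 60b7, b13d}.
Reachable from a4cf: {1cd8, 836e, a4cf}.
In b13d's history but not a4cf's: {2dac, 5e83, 60b7, b13d} — 4 commits.

4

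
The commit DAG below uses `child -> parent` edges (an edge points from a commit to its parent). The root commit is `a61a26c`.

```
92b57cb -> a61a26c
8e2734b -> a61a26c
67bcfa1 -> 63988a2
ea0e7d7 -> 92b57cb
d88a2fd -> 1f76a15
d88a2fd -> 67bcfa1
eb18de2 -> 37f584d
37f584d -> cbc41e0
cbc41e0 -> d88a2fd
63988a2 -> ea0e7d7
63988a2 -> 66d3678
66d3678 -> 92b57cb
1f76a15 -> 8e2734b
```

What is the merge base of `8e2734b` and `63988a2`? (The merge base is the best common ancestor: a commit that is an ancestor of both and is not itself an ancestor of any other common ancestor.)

a61a26c

Ancestors of 8e2734b: {8e2734b, a61a26c}.
Ancestors of 63988a2: {63988a2, 66d3678, 92b57cb, a61a26c, ea0e7d7}.
Common ancestors: {a61a26c}.
The only common ancestor is a61a26c, so it is the merge base.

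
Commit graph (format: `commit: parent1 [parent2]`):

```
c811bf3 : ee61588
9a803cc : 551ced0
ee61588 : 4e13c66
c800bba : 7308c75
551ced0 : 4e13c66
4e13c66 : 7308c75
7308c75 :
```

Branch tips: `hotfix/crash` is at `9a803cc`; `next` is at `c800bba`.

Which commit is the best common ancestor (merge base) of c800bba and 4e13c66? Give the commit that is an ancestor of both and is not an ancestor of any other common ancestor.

Ancestors of c800bba: {7308c75, c800bba}.
Ancestors of 4e13c66: {4e13c66, 7308c75}.
Common ancestors: {7308c75}.
The only common ancestor is 7308c75, so it is the merge base.

7308c75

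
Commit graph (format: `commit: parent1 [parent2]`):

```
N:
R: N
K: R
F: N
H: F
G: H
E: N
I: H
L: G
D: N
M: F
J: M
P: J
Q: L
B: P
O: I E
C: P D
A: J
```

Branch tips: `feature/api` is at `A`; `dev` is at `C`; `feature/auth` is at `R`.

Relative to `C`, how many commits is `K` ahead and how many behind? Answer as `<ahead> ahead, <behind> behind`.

2 ahead, 6 behind

Reachable from K: {K, N, R}.
Reachable from C: {C, D, F, J, M, N, P}.
Only in K's history (ahead): {K, R} — 2.
Only in C's history (behind): {C, D, F, J, M, P} — 6.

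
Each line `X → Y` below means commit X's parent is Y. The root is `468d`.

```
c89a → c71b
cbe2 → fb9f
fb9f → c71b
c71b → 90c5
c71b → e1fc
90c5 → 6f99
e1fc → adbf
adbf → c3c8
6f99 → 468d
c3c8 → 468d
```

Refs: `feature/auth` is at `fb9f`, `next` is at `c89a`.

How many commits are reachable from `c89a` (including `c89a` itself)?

8

Walking parent pointers from c89a: reachable set = {468d, 6f99, 90c5, adbf, c3c8, c71b, c89a, e1fc}.
That is 8 commits.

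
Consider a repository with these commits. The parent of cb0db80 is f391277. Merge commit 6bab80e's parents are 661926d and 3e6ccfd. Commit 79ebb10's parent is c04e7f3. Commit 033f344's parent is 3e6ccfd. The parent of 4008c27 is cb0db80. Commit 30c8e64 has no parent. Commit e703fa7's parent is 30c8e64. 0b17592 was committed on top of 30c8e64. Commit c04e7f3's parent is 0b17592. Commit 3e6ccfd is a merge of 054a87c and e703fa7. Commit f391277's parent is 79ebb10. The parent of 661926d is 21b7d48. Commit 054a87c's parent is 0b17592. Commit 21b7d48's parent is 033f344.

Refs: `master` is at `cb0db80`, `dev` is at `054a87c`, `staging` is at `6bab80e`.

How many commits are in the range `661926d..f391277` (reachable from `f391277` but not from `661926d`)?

3

Reachable from f391277: {0b17592, 30c8e64, 79ebb10, c04e7f3, f391277}.
Reachable from 661926d: {033f344, 054a87c, 0b17592, 21b7d48, 30c8e64, 3e6ccfd, 661926d, e703fa7}.
In f391277's history but not 661926d's: {79ebb10, c04e7f3, f391277} — 3 commits.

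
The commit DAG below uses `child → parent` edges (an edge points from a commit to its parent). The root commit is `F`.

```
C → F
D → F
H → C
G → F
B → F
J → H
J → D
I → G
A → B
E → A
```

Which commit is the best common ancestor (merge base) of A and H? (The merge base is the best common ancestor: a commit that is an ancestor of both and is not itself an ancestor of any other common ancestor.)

F

Ancestors of A: {A, B, F}.
Ancestors of H: {C, F, H}.
Common ancestors: {F}.
The only common ancestor is F, so it is the merge base.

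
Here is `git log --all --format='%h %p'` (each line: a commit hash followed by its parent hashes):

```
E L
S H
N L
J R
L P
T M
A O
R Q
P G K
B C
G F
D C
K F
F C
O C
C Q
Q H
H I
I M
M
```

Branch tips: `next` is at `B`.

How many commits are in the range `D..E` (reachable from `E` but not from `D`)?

Reachable from E: {C, E, F, G, H, I, K, L, M, P, Q}.
Reachable from D: {C, D, H, I, M, Q}.
In E's history but not D's: {E, F, G, K, L, P} — 6 commits.

6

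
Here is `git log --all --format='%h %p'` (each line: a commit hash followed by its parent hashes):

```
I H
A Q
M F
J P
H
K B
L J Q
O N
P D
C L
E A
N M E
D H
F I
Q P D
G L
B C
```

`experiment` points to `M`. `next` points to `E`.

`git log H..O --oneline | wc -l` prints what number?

10

Reachable from O: {A, D, E, F, H, I, M, N, O, P, Q}.
Reachable from H: {H}.
In O's history but not H's: {A, D, E, F, I, M, N, O, P, Q} — 10 commits.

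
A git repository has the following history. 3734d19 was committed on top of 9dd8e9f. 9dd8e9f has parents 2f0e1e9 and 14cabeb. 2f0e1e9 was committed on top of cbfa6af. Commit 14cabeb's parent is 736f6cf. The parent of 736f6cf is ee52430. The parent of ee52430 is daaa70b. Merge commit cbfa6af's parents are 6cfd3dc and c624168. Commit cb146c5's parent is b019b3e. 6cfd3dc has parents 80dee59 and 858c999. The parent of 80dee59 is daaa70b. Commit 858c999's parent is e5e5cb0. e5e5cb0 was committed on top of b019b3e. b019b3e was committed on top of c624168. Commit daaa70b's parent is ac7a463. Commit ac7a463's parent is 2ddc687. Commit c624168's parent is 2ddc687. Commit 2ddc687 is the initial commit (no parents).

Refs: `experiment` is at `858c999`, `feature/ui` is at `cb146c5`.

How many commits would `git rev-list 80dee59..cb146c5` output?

3

Reachable from cb146c5: {2ddc687, b019b3e, c624168, cb146c5}.
Reachable from 80dee59: {2ddc687, 80dee59, ac7a463, daaa70b}.
In cb146c5's history but not 80dee59's: {b019b3e, c624168, cb146c5} — 3 commits.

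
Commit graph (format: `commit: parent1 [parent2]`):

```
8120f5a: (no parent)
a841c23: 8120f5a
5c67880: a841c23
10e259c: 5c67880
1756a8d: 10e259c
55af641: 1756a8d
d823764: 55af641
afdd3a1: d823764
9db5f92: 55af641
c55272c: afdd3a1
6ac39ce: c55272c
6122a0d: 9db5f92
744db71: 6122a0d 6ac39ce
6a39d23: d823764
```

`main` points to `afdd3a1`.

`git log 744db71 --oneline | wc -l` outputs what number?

Walking parent pointers from 744db71: reachable set = {10e259c, 1756a8d, 55af641, 5c67880, 6122a0d, 6ac39ce, 744db71, 8120f5a, 9db5f92, a841c23, afdd3a1, c55272c, d823764}.
That is 13 commits.

13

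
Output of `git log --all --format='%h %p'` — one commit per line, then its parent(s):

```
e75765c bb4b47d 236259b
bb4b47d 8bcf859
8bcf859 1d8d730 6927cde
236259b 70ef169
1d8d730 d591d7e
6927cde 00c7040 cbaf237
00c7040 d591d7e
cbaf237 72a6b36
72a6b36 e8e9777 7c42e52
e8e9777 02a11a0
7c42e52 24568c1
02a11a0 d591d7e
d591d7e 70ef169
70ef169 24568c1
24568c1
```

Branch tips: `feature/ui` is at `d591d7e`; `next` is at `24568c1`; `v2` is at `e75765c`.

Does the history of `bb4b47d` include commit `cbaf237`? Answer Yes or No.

Ancestors of bb4b47d (commits reachable by following parents): {00c7040, 02a11a0, 1d8d730, 24568c1, 6927cde, 70ef169, 72a6b36, 7c42e52, 8bcf859, bb4b47d, cbaf237, d591d7e, e8e9777}.
cbaf237 is in that set, so it is an ancestor of bb4b47d.

Yes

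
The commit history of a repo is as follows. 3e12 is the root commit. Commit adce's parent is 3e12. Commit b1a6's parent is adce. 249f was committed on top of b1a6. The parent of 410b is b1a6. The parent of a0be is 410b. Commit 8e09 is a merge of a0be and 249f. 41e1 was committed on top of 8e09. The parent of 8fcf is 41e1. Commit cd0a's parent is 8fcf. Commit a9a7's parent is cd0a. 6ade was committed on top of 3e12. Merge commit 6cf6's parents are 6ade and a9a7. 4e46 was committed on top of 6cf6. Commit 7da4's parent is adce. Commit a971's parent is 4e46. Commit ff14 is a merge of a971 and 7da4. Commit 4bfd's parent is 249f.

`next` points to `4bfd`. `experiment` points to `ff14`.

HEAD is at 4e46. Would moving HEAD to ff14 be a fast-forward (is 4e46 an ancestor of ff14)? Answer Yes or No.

A fast-forward from 4e46 to ff14 is possible iff 4e46 is an ancestor of ff14.
Ancestors of ff14: {249f, 3e12, 410b, 41e1, 4e46, 6ade, 6cf6, 7da4, 8e09, 8fcf, a0be, a971, a9a7, adce, b1a6, cd0a, ff14}.
4e46 is among them, so fast-forward is possible.

Yes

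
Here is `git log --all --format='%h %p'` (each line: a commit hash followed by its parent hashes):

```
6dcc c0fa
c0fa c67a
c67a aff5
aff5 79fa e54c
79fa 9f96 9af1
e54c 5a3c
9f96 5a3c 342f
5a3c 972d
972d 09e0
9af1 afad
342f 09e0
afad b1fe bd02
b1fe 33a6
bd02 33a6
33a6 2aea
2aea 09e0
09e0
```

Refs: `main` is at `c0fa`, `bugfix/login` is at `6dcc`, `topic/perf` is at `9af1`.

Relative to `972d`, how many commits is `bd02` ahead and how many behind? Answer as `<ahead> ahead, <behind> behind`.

Reachable from bd02: {09e0, 2aea, 33a6, bd02}.
Reachable from 972d: {09e0, 972d}.
Only in bd02's history (ahead): {2aea, 33a6, bd02} — 3.
Only in 972d's history (behind): {972d} — 1.

3 ahead, 1 behind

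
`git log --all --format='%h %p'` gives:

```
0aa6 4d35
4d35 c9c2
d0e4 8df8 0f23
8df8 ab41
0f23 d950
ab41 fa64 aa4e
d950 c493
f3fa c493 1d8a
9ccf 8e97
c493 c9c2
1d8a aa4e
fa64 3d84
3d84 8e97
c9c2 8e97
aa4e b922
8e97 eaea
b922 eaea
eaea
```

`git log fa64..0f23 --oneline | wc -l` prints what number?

Reachable from 0f23: {0f23, 8e97, c493, c9c2, d950, eaea}.
Reachable from fa64: {3d84, 8e97, eaea, fa64}.
In 0f23's history but not fa64's: {0f23, c493, c9c2, d950} — 4 commits.

4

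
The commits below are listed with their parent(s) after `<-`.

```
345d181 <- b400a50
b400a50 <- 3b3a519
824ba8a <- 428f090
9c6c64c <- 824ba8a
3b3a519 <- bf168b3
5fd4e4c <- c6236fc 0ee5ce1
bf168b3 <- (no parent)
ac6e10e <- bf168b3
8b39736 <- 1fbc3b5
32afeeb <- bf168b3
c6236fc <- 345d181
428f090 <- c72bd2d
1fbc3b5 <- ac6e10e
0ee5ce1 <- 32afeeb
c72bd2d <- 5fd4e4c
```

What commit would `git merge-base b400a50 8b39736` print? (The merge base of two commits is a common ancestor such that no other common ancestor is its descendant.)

Ancestors of b400a50: {3b3a519, b400a50, bf168b3}.
Ancestors of 8b39736: {1fbc3b5, 8b39736, ac6e10e, bf168b3}.
Common ancestors: {bf168b3}.
The only common ancestor is bf168b3, so it is the merge base.

bf168b3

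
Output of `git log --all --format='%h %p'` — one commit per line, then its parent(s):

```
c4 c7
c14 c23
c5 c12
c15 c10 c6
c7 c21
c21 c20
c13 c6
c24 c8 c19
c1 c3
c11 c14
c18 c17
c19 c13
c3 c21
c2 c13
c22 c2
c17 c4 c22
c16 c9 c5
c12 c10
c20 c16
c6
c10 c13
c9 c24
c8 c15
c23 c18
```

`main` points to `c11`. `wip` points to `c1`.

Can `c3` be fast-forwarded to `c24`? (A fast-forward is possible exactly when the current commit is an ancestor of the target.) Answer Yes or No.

A fast-forward from c3 to c24 is possible iff c3 is an ancestor of c24.
Ancestors of c24: {c10, c13, c15, c19, c24, c6, c8}.
c3 is not among them, so fast-forward is not possible.

No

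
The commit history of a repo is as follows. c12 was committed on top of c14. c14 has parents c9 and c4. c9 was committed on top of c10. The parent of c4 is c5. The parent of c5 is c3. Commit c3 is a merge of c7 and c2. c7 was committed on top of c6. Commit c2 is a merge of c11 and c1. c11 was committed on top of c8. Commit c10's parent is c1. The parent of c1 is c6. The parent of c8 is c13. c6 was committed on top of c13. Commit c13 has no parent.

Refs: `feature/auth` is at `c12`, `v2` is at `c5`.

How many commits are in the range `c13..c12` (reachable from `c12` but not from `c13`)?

13

Reachable from c12: {c1, c10, c11, c12, c13, c14, c2, c3, c4, c5, c6, c7, c8, c9}.
Reachable from c13: {c13}.
In c12's history but not c13's: {c1, c10, c11, c12, c14, c2, c3, c4, c5, c6, c7, c8, c9} — 13 commits.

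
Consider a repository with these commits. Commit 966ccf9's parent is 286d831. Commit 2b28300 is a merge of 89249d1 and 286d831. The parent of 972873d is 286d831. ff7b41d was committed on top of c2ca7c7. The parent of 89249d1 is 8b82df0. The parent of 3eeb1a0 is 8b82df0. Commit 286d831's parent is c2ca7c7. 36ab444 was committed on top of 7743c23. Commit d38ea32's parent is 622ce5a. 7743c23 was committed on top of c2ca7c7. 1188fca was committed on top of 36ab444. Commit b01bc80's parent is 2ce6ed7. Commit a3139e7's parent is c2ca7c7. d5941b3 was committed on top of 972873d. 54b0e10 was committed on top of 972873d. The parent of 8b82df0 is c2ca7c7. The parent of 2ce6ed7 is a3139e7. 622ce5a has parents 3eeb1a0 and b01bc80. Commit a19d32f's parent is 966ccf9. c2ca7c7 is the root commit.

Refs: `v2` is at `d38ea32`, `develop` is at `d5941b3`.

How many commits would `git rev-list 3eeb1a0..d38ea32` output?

5

Reachable from d38ea32: {2ce6ed7, 3eeb1a0, 622ce5a, 8b82df0, a3139e7, b01bc80, c2ca7c7, d38ea32}.
Reachable from 3eeb1a0: {3eeb1a0, 8b82df0, c2ca7c7}.
In d38ea32's history but not 3eeb1a0's: {2ce6ed7, 622ce5a, a3139e7, b01bc80, d38ea32} — 5 commits.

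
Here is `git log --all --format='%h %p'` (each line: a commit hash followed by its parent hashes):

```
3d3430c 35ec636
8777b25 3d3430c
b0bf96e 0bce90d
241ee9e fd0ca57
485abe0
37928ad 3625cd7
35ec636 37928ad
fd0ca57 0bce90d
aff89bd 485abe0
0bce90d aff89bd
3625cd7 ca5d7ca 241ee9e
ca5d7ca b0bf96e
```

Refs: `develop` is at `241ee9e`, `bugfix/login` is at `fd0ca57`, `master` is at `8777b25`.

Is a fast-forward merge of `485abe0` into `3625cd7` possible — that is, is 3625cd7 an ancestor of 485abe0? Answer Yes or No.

No

A fast-forward from 3625cd7 to 485abe0 is possible iff 3625cd7 is an ancestor of 485abe0.
Ancestors of 485abe0: {485abe0}.
3625cd7 is not among them, so fast-forward is not possible.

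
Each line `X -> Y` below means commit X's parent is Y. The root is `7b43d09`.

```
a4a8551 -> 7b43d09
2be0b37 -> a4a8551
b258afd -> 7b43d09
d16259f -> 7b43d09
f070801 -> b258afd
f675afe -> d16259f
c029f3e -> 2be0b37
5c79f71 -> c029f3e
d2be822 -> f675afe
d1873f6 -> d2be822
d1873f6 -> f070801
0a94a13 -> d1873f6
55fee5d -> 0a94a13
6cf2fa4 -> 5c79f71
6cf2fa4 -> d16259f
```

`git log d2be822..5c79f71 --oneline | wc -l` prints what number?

4

Reachable from 5c79f71: {2be0b37, 5c79f71, 7b43d09, a4a8551, c029f3e}.
Reachable from d2be822: {7b43d09, d16259f, d2be822, f675afe}.
In 5c79f71's history but not d2be822's: {2be0b37, 5c79f71, a4a8551, c029f3e} — 4 commits.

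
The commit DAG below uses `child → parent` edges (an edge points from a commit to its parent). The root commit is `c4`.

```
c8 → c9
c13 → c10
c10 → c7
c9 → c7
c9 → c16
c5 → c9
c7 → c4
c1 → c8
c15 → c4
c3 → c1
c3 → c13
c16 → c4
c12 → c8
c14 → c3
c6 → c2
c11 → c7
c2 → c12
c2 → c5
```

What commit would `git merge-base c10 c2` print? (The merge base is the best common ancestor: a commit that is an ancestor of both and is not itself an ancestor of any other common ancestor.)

c7

Ancestors of c10: {c10, c4, c7}.
Ancestors of c2: {c12, c16, c2, c4, c5, c7, c8, c9}.
Common ancestors: {c4, c7}.
Among these, c7 is not an ancestor of any other common ancestor — it is the merge base.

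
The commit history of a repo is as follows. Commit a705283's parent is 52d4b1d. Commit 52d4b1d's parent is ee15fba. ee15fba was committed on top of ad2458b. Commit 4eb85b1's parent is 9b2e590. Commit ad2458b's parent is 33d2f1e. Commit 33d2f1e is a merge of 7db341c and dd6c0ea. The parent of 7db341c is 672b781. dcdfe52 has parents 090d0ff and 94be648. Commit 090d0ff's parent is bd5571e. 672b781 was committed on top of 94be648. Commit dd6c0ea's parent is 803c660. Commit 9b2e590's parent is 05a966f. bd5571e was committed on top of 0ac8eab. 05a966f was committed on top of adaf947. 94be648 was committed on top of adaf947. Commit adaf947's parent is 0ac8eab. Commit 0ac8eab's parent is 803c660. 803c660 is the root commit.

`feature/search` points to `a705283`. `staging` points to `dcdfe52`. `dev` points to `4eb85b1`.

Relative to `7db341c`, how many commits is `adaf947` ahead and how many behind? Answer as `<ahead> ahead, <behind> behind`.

0 ahead, 3 behind

Reachable from adaf947: {0ac8eab, 803c660, adaf947}.
Reachable from 7db341c: {0ac8eab, 672b781, 7db341c, 803c660, 94be648, adaf947}.
Only in adaf947's history (ahead): {} — 0.
Only in 7db341c's history (behind): {672b781, 7db341c, 94be648} — 3.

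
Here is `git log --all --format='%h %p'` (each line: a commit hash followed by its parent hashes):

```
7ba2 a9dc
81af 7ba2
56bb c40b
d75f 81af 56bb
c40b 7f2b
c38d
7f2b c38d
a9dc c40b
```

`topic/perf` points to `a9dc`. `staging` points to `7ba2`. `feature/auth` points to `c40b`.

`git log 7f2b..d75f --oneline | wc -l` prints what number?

6

Reachable from d75f: {56bb, 7ba2, 7f2b, 81af, a9dc, c38d, c40b, d75f}.
Reachable from 7f2b: {7f2b, c38d}.
In d75f's history but not 7f2b's: {56bb, 7ba2, 81af, a9dc, c40b, d75f} — 6 commits.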